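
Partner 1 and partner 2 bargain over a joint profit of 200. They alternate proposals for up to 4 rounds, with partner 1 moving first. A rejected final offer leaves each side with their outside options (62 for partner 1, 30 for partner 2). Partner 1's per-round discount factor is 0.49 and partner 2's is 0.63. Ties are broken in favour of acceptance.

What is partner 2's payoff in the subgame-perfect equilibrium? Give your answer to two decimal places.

91.10

Round 4 (partner 2 proposes): partner 1 gets 62 if talks fail, so partner 2 offers 62 and keeps 138.
Round 3 (partner 1 proposes): partner 2 can get 138 next round, worth 0.63 × 138 = 86.94 now; partner 1 offers that and keeps 113.06.
Round 2 (partner 2 proposes): partner 1 can get 113.06 next round, worth 0.49 × 113.06 = 55.3994 now; partner 2 offers that and keeps 144.6006.
Round 1 (partner 1 proposes): partner 2 can get 144.6006 next round, worth 0.63 × 144.6006 = 91.098378 now. Partner 1 offers 91.098378 and keeps 200 − 91.098378 = 108.901622.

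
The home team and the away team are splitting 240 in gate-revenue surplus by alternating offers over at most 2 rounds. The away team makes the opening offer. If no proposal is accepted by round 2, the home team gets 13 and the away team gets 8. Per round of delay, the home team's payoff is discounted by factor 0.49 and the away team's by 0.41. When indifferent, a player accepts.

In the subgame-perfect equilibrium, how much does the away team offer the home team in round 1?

113.68

Round 2 (the home team proposes): the away team gets 8 if talks fail, so the home team offers 8 and keeps 232.
Round 1 (the away team proposes): the home team can get 232 next round, worth 0.49 × 232 = 113.68 now; the away team offers that and keeps 126.32.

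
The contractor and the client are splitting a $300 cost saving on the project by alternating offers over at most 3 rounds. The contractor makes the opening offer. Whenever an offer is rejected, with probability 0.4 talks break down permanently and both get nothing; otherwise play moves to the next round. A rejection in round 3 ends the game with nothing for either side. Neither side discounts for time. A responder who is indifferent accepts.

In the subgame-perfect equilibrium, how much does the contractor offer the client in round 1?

Round 3 (the contractor proposes): rejection yields 0 for the client; the contractor offers 0 and keeps 300.
Round 2 (the client proposes): rejecting gives the contractor an expected 0.6 × 300 = 180; the client offers that and keeps 120.
Round 1 (the contractor proposes): rejecting gives the client an expected 0.6 × 120 = 72. The contractor offers 72 and keeps 300 − 72 = 228.

72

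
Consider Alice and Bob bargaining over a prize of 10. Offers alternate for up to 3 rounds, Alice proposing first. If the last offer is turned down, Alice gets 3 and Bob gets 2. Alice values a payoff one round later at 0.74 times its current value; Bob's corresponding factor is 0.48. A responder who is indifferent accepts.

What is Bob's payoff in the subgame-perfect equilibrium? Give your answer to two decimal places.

By backward induction:
Round 3 (Alice proposes): Bob gets 2 if talks fail, so Alice offers 2 and keeps 8.
Round 2 (Bob proposes): Alice can get 8 next round, worth 0.74 × 8 = 5.92 now. Bob offers 5.92 and keeps 10 − 5.92 = 4.08.
Round 1 (Alice proposes): Bob can get 4.08 next round, worth 0.48 × 4.08 = 1.9584 now; Alice offers that and keeps 8.0416.

1.96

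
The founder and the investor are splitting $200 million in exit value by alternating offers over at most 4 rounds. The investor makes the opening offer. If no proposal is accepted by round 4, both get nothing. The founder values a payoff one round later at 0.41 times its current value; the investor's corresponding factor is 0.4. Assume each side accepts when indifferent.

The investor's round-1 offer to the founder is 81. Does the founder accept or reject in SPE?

Round 4 (the founder proposes): the investor will accept anything ≥ 0, so the founder offers 0 and keeps 200.
Round 3 (the investor proposes): the founder can get 200 next round, worth 0.41 × 200 = 82 now, so the investor offers 82, keeping 118.
Round 2 (the founder proposes): the investor can get 118 next round, worth 0.4 × 118 = 47.2 now, so the founder offers 47.2, keeping 152.8.
So by rejecting in round 1, the founder gets 152.8 next round, worth 0.41 × 152.8 = 62.648 now.
Offer 81 ≥ 62.648, so the founder accepts.

Accept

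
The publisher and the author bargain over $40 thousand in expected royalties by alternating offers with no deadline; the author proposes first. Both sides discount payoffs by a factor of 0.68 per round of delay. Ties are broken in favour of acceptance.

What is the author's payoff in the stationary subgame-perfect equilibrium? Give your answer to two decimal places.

Let x be the author's share when the author proposes and y be the publisher's share when the publisher proposes.
The publisher accepts iff offered ≥ 0.68·y, so x = 40 − 0.68y. Symmetrically y = 40 − 0.68x.
Substituting: x = 40 − 0.68(40 − 0.68x), giving x(1 − 0.68·0.68) = 40(1 − 0.68).
So x = 40 × 0.32 / 0.5376 ≈ 23.8095, and the publisher receives 40 − x ≈ 16.1905.

23.81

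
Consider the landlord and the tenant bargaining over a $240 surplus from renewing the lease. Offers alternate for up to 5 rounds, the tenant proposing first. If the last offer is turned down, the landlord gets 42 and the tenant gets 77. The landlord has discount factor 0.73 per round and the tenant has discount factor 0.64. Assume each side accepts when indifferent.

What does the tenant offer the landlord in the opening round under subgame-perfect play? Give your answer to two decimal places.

101.71

Work backward from the last round.
Round 5 (the tenant proposes): the landlord gets 42 if talks fail, so the tenant offers 42 and keeps 198.
Round 4 (the landlord proposes): the tenant can get 198 next round, worth 0.64 × 198 = 126.72 now, so the landlord offers 126.72, keeping 113.28.
Round 3 (the tenant proposes): the landlord can get 113.28 next round, worth 0.73 × 113.28 = 82.6944 now. The tenant offers 82.6944 and keeps 240 − 82.6944 = 157.3056.
Round 2 (the landlord proposes): the tenant can get 157.3056 next round, worth 0.64 × 157.3056 = 100.675584 now; the landlord offers that and keeps 139.324416.
Round 1 (the tenant proposes): the landlord can get 139.324416 next round, worth 0.73 × 139.324416 = 101.70682368 now; the tenant offers that and keeps 138.29317632.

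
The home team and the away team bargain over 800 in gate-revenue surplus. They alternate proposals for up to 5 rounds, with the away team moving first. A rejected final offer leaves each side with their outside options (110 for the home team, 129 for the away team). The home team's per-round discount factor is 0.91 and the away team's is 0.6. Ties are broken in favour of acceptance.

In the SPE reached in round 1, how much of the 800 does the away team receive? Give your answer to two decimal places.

Work backward from the last round.
Round 5 (the away team proposes): the home team gets 110 if talks fail, so the away team offers 110 and keeps 690.
Round 4 (the home team proposes): the away team can get 690 next round, worth 0.6 × 690 = 414 now, so the home team offers 414, keeping 386.
Round 3 (the away team proposes): the home team can get 386 next round, worth 0.91 × 386 = 351.26 now. The away team offers 351.26 and keeps 800 − 351.26 = 448.74.
Round 2 (the home team proposes): the away team can get 448.74 next round, worth 0.6 × 448.74 = 269.244 now. The home team offers 269.244 and keeps 800 − 269.244 = 530.756.
Round 1 (the away team proposes): the home team can get 530.756 next round, worth 0.91 × 530.756 = 482.98796 now, so the away team offers 482.98796, keeping 317.01204.

317.01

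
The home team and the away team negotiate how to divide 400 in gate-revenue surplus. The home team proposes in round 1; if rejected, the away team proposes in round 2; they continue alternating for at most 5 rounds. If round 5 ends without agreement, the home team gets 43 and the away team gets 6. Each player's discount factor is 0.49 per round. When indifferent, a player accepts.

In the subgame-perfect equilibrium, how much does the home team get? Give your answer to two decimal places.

Round 5 (the home team proposes): the away team gets 6 if talks fail, so the home team offers 6 and keeps 394.
Round 4 (the away team proposes): the home team can get 394 next round, worth 0.49 × 394 = 193.06 now. The away team offers 193.06 and keeps 400 − 193.06 = 206.94.
Round 3 (the home team proposes): the away team can get 206.94 next round, worth 0.49 × 206.94 = 101.4006 now, so the home team offers 101.4006, keeping 298.5994.
Round 2 (the away team proposes): the home team can get 298.5994 next round, worth 0.49 × 298.5994 = 146.313706 now. The away team offers 146.313706 and keeps 400 − 146.313706 = 253.686294.
Round 1 (the home team proposes): the away team can get 253.686294 next round, worth 0.49 × 253.686294 = 124.30628406 now; the home team offers that and keeps 275.69371594.

275.69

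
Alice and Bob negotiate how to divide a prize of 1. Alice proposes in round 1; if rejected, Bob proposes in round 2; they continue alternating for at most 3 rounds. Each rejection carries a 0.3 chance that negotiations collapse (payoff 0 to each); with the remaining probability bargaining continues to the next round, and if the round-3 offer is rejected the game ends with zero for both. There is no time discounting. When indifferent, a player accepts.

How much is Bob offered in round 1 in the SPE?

0.21

Round 3 (Alice proposes): rejection yields 0 for Bob; Alice offers 0 and keeps 1.
Round 2 (Bob proposes): rejecting gives Alice an expected 0.7 × 1 = 0.7; Bob offers that and keeps 0.3.
Round 1 (Alice proposes): rejecting gives Bob an expected 0.7 × 0.3 = 0.21. Alice offers 0.21 and keeps 1 − 0.21 = 0.79.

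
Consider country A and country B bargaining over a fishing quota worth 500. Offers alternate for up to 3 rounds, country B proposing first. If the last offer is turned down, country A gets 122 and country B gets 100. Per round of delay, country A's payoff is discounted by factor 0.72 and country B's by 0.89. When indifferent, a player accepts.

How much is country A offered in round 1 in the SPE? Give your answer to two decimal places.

117.78

Round 3 (country B proposes): country A gets 122 if talks fail, so country B offers 122 and keeps 378.
Round 2 (country A proposes): country B can get 378 next round, worth 0.89 × 378 = 336.42 now. Country A offers 336.42 and keeps 500 − 336.42 = 163.58.
Round 1 (country B proposes): country A can get 163.58 next round, worth 0.72 × 163.58 = 117.7776 now. Country B offers 117.7776 and keeps 500 − 117.7776 = 382.2224.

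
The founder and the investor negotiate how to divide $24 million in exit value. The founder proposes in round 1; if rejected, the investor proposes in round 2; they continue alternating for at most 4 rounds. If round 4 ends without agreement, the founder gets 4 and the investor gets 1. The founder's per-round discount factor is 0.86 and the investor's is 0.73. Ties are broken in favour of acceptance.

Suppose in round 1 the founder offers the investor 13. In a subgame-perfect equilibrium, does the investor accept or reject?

Round 4 (the investor proposes): the founder gets 4 if talks fail, so the investor offers 4 and keeps 20.
Round 3 (the founder proposes): the investor can get 20 next round, worth 0.73 × 20 = 14.6 now, so the founder offers 14.6, keeping 9.4.
Round 2 (the investor proposes): the founder can get 9.4 next round, worth 0.86 × 9.4 = 8.084 now, so the investor offers 8.084, keeping 15.916.
So by rejecting in round 1, the investor gets 15.916 next round, worth 0.73 × 15.916 = 11.61868 now.
Offer 13 ≥ 11.61868, so the investor accepts.

Accept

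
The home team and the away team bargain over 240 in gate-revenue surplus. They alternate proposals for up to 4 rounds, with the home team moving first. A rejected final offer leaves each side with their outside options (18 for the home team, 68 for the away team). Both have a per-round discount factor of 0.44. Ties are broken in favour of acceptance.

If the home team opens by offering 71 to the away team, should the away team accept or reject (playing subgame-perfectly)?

Reject

Work out the away team's continuation value if the offer is rejected.
Round 4 (the away team proposes): the home team gets 18 if talks fail, so the away team offers 18 and keeps 222.
Round 3 (the home team proposes): the away team can get 222 next round, worth 0.44 × 222 = 97.68 now, so the home team offers 97.68, keeping 142.32.
Round 2 (the away team proposes): the home team can get 142.32 next round, worth 0.44 × 142.32 = 62.6208 now. The away team offers 62.6208 and keeps 240 − 62.6208 = 177.3792.
So by rejecting in round 1, the away team gets 177.3792 next round, worth 0.44 × 177.3792 = 78.046848 now.
Offer 71 < 78.046848, so the away team rejects.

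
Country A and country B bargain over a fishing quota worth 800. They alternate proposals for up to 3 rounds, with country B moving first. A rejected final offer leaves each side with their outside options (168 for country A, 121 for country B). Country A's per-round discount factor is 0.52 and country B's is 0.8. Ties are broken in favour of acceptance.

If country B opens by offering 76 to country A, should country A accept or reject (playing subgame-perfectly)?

Reject

Round 3 (country B proposes): country A gets 168 if talks fail, so country B offers 168 and keeps 632.
Round 2 (country A proposes): country B can get 632 next round, worth 0.8 × 632 = 505.6 now; country A offers that and keeps 294.4.
So by rejecting in round 1, country A gets 294.4 next round, worth 0.52 × 294.4 = 153.088 now.
Offer 76 < 153.088, so country A rejects.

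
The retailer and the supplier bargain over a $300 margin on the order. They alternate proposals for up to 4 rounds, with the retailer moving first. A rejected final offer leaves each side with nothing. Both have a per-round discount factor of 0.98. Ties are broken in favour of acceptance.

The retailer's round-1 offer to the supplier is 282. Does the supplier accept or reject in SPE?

Reject

Work out the supplier's continuation value if the offer is rejected.
Round 4 (the supplier proposes): the retailer will accept anything ≥ 0, so the supplier offers 0 and keeps 300.
Round 3 (the retailer proposes): the supplier can get 300 next round, worth 0.98 × 300 = 294 now; the retailer offers that and keeps 6.
Round 2 (the supplier proposes): the retailer can get 6 next round, worth 0.98 × 6 = 5.88 now; the supplier offers that and keeps 294.12.
So by rejecting in round 1, the supplier gets 294.12 next round, worth 0.98 × 294.12 = 288.2376 now.
Offer 282 < 288.2376, so the supplier rejects.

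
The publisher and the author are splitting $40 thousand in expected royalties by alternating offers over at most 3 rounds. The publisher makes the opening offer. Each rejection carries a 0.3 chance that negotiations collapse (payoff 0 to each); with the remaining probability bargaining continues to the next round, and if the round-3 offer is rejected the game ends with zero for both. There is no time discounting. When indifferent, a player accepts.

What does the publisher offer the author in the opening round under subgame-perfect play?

Round 3 (the publisher proposes): the author will accept anything ≥ 0, so the publisher offers 0 and keeps 40.
Round 2 (the author proposes): rejecting gives the publisher an expected 0.7 × 40 = 28. The author offers 28 and keeps 40 − 28 = 12.
Round 1 (the publisher proposes): rejecting gives the author an expected 0.7 × 12 = 8.4. The publisher offers 8.4 and keeps 40 − 8.4 = 31.6.

8.4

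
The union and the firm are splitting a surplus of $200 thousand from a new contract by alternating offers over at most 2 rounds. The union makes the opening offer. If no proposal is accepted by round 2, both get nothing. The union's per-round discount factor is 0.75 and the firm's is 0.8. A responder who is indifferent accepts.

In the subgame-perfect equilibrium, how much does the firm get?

160

Round 2 (the firm proposes): the union will accept anything ≥ 0, so the firm offers 0 and keeps 200.
Round 1 (the union proposes): the firm can get 200 next round, worth 0.8 × 200 = 160 now, so the union offers 160, keeping 40.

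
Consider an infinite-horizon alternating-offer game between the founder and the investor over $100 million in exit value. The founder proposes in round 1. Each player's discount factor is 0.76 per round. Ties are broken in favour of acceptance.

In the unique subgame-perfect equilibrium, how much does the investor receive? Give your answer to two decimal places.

In a stationary SPE each proposer offers the other exactly their discounted continuation value.
If the founder keeps x when proposing and the investor keeps y when proposing, then x = 100 − 0.76y and y = 100 − 0.76x.
Solving: x = 100(1 − 0.76) / (1 − 0.76·0.76) = 24 / 0.4224 ≈ 56.8182.
The investor gets 100 − 56.8182 ≈ 43.1818.

43.18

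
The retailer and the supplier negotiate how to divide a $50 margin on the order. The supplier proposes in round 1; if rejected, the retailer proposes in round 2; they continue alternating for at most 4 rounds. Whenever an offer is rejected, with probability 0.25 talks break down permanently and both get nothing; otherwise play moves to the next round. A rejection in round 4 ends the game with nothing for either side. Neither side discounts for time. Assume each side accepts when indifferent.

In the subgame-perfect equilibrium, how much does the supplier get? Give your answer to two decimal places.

19.53

Round 4 (the retailer proposes): rejection yields 0 for the supplier; the retailer offers 0 and keeps 50.
Round 3 (the supplier proposes): rejecting gives the retailer an expected 0.75 × 50 = 37.5, so the supplier offers 37.5, keeping 12.5.
Round 2 (the retailer proposes): rejecting gives the supplier an expected 0.75 × 12.5 = 9.375; the retailer offers that and keeps 40.625.
Round 1 (the supplier proposes): rejecting gives the retailer an expected 0.75 × 40.625 = 30.46875. The supplier offers 30.46875 and keeps 50 − 30.46875 = 19.53125.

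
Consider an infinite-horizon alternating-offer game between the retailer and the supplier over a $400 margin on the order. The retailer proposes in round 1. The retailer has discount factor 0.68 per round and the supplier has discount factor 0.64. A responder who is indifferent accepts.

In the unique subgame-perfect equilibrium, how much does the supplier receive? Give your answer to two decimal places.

When the retailer proposes, the supplier accepts any offer worth at least 0.64 times what the supplier would get by proposing next round; and vice versa.
This gives x = 400 − 0.64y and y = 400 − 0.68x, where x and y are each side's share when it proposes.
Hence (1 − 0.64·0.68)x = 400(1 − 0.64), i.e. 0.5648·x = 144.
x ≈ 254.9575; the supplier's share is 400 − x ≈ 145.0425.

145.04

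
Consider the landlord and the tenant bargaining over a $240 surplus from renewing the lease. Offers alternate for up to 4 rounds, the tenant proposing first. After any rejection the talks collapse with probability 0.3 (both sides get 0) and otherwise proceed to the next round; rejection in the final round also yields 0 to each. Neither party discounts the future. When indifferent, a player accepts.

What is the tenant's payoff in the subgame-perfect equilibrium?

Round 4 (the landlord proposes): the tenant will accept anything ≥ 0, so the landlord offers 0 and keeps 240.
Round 3 (the tenant proposes): rejecting gives the landlord an expected 0.7 × 240 = 168. The tenant offers 168 and keeps 240 − 168 = 72.
Round 2 (the landlord proposes): rejecting gives the tenant an expected 0.7 × 72 = 50.4. The landlord offers 50.4 and keeps 240 − 50.4 = 189.6.
Round 1 (the tenant proposes): rejecting gives the landlord an expected 0.7 × 189.6 = 132.72, so the tenant offers 132.72, keeping 107.28.

107.28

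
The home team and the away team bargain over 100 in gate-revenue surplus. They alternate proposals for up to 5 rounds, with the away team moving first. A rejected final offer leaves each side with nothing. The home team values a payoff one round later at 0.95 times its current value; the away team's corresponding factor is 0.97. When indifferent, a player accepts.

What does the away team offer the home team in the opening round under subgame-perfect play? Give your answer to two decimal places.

5.48

Solve by backward induction from round 5.
Round 5 (the away team proposes): rejection yields 0 for the home team; the away team offers 0 and keeps 100.
Round 4 (the home team proposes): the away team can get 100 next round, worth 0.97 × 100 = 97 now; the home team offers that and keeps 3.
Round 3 (the away team proposes): the home team can get 3 next round, worth 0.95 × 3 = 2.85 now. The away team offers 2.85 and keeps 100 − 2.85 = 97.15.
Round 2 (the home team proposes): the away team can get 97.15 next round, worth 0.97 × 97.15 = 94.2355 now, so the home team offers 94.2355, keeping 5.7645.
Round 1 (the away team proposes): the home team can get 5.7645 next round, worth 0.95 × 5.7645 = 5.476275 now; the away team offers that and keeps 94.523725.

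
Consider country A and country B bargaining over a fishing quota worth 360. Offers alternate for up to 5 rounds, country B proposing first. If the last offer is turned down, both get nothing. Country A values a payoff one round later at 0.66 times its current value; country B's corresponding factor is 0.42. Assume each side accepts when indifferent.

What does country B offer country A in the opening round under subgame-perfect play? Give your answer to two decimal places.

Round 5 (country B proposes): country A will accept anything ≥ 0, so country B offers 0 and keeps 360.
Round 4 (country A proposes): country B can get 360 next round, worth 0.42 × 360 = 151.2 now. Country A offers 151.2 and keeps 360 − 151.2 = 208.8.
Round 3 (country B proposes): country A can get 208.8 next round, worth 0.66 × 208.8 = 137.808 now; country B offers that and keeps 222.192.
Round 2 (country A proposes): country B can get 222.192 next round, worth 0.42 × 222.192 = 93.32064 now. Country A offers 93.32064 and keeps 360 − 93.32064 = 266.67936.
Round 1 (country B proposes): country A can get 266.67936 next round, worth 0.66 × 266.67936 = 176.0083776 now. Country B offers 176.0083776 and keeps 360 − 176.0083776 = 183.9916224.

176.01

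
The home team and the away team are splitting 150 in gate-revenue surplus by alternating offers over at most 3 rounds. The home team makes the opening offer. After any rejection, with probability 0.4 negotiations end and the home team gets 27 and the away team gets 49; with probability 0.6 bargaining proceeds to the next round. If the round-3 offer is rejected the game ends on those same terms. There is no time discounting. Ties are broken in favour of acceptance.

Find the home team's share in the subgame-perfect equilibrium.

83.24

Round 3 (the home team proposes): the away team gets 49 if talks fail, so the home team offers 49 and keeps 101.
Round 2 (the away team proposes): rejecting gives the home team an expected 0.6 × 101 + 0.4 × 27 = 71.4; the away team offers that and keeps 78.6.
Round 1 (the home team proposes): rejecting gives the away team an expected 0.6 × 78.6 + 0.4 × 49 = 66.76, so the home team offers 66.76, keeping 83.24.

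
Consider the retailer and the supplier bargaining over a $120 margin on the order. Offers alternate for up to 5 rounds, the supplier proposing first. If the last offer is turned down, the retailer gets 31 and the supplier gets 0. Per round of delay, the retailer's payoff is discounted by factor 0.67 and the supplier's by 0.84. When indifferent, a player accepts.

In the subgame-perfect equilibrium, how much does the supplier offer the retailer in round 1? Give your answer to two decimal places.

Round 5 (the supplier proposes): the retailer gets 31 if talks fail, so the supplier offers 31 and keeps 89.
Round 4 (the retailer proposes): the supplier can get 89 next round, worth 0.84 × 89 = 74.76 now. The retailer offers 74.76 and keeps 120 − 74.76 = 45.24.
Round 3 (the supplier proposes): the retailer can get 45.24 next round, worth 0.67 × 45.24 = 30.3108 now; the supplier offers that and keeps 89.6892.
Round 2 (the retailer proposes): the supplier can get 89.6892 next round, worth 0.84 × 89.6892 = 75.338928 now, so the retailer offers 75.338928, keeping 44.661072.
Round 1 (the supplier proposes): the retailer can get 44.661072 next round, worth 0.67 × 44.661072 = 29.92291824 now, so the supplier offers 29.92291824, keeping 90.07708176.

29.92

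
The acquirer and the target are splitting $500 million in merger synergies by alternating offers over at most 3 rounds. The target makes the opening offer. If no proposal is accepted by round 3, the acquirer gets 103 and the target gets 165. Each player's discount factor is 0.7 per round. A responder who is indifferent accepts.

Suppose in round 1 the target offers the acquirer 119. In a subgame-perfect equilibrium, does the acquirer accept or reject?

Reject

Work out the acquirer's continuation value if the offer is rejected.
Round 3 (the target proposes): the acquirer gets 103 if talks fail, so the target offers 103 and keeps 397.
Round 2 (the acquirer proposes): the target can get 397 next round, worth 0.7 × 397 = 277.9 now; the acquirer offers that and keeps 222.1.
So by rejecting in round 1, the acquirer gets 222.1 next round, worth 0.7 × 222.1 = 155.47 now.
Offer 119 < 155.47, so the acquirer rejects.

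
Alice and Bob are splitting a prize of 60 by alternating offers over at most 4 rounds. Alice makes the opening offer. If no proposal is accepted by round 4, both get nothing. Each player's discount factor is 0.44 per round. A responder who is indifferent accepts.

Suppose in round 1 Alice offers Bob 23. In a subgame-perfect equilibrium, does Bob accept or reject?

Work out Bob's continuation value if the offer is rejected.
Round 4 (Bob proposes): rejection yields 0 for Alice; Bob offers 0 and keeps 60.
Round 3 (Alice proposes): Bob can get 60 next round, worth 0.44 × 60 = 26.4 now; Alice offers that and keeps 33.6.
Round 2 (Bob proposes): Alice can get 33.6 next round, worth 0.44 × 33.6 = 14.784 now; Bob offers that and keeps 45.216.
So by rejecting in round 1, Bob gets 45.216 next round, worth 0.44 × 45.216 = 19.89504 now.
Offer 23 ≥ 19.89504, so Bob accepts.

Accept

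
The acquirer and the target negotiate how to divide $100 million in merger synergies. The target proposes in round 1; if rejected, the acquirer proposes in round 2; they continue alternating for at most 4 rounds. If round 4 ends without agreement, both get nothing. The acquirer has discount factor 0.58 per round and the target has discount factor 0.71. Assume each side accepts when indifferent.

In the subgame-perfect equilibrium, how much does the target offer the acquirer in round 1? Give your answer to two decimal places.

40.70

Solve by backward induction from round 4.
Round 4 (the acquirer proposes): the target will accept anything ≥ 0, so the acquirer offers 0 and keeps 100.
Round 3 (the target proposes): the acquirer can get 100 next round, worth 0.58 × 100 = 58 now, so the target offers 58, keeping 42.
Round 2 (the acquirer proposes): the target can get 42 next round, worth 0.71 × 42 = 29.82 now; the acquirer offers that and keeps 70.18.
Round 1 (the target proposes): the acquirer can get 70.18 next round, worth 0.58 × 70.18 = 40.7044 now; the target offers that and keeps 59.2956.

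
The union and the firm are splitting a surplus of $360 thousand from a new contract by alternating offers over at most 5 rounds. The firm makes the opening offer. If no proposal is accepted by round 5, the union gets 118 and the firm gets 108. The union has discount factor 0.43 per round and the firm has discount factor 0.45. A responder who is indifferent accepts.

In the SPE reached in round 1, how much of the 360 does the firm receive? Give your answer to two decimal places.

253.97

Work backward from the last round.
Round 5 (the firm proposes): the union gets 118 if talks fail, so the firm offers 118 and keeps 242.
Round 4 (the union proposes): the firm can get 242 next round, worth 0.45 × 242 = 108.9 now. The union offers 108.9 and keeps 360 − 108.9 = 251.1.
Round 3 (the firm proposes): the union can get 251.1 next round, worth 0.43 × 251.1 = 107.973 now. The firm offers 107.973 and keeps 360 − 107.973 = 252.027.
Round 2 (the union proposes): the firm can get 252.027 next round, worth 0.45 × 252.027 = 113.41215 now; the union offers that and keeps 246.58785.
Round 1 (the firm proposes): the union can get 246.58785 next round, worth 0.43 × 246.58785 = 106.0327755 now; the firm offers that and keeps 253.9672245.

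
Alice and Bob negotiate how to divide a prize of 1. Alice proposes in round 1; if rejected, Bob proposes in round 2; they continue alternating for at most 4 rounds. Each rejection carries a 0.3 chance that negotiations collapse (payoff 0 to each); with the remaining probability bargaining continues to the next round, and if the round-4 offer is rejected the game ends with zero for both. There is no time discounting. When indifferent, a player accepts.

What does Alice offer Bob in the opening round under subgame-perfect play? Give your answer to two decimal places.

0.55

By backward induction:
Round 4 (Bob proposes): Alice will accept anything ≥ 0, so Bob offers 0 and keeps 1.
Round 3 (Alice proposes): rejecting gives Bob an expected 0.7 × 1 = 0.7. Alice offers 0.7 and keeps 1 − 0.7 = 0.3.
Round 2 (Bob proposes): rejecting gives Alice an expected 0.7 × 0.3 = 0.21. Bob offers 0.21 and keeps 1 − 0.21 = 0.79.
Round 1 (Alice proposes): rejecting gives Bob an expected 0.7 × 0.79 = 0.553. Alice offers 0.553 and keeps 1 − 0.553 = 0.447.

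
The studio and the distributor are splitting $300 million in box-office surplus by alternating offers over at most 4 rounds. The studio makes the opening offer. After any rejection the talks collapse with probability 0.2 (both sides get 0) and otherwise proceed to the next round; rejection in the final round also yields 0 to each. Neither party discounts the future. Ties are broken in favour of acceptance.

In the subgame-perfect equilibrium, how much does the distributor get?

Round 4 (the distributor proposes): the studio will accept anything ≥ 0, so the distributor offers 0 and keeps 300.
Round 3 (the studio proposes): rejecting gives the distributor an expected 0.8 × 300 = 240; the studio offers that and keeps 60.
Round 2 (the distributor proposes): rejecting gives the studio an expected 0.8 × 60 = 48; the distributor offers that and keeps 252.
Round 1 (the studio proposes): rejecting gives the distributor an expected 0.8 × 252 = 201.6; the studio offers that and keeps 98.4.

201.6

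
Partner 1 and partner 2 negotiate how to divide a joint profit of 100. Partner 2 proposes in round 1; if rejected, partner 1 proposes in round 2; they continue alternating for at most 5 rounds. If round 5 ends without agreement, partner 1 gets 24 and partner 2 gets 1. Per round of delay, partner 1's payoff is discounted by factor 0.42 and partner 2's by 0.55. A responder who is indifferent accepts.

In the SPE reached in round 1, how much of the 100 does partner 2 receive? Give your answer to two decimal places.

75.45

Solve by backward induction from round 5.
Round 5 (partner 2 proposes): partner 1 gets 24 if talks fail, so partner 2 offers 24 and keeps 76.
Round 4 (partner 1 proposes): partner 2 can get 76 next round, worth 0.55 × 76 = 41.8 now, so partner 1 offers 41.8, keeping 58.2.
Round 3 (partner 2 proposes): partner 1 can get 58.2 next round, worth 0.42 × 58.2 = 24.444 now, so partner 2 offers 24.444, keeping 75.556.
Round 2 (partner 1 proposes): partner 2 can get 75.556 next round, worth 0.55 × 75.556 = 41.5558 now; partner 1 offers that and keeps 58.4442.
Round 1 (partner 2 proposes): partner 1 can get 58.4442 next round, worth 0.42 × 58.4442 = 24.546564 now; partner 2 offers that and keeps 75.453436.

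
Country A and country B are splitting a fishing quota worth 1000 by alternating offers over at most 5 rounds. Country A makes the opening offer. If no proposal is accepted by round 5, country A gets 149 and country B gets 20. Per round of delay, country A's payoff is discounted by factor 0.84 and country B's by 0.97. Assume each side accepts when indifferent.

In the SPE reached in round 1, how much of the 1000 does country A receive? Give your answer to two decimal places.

Round 5 (country A proposes): country B gets 20 if talks fail, so country A offers 20 and keeps 980.
Round 4 (country B proposes): country A can get 980 next round, worth 0.84 × 980 = 823.2 now, so country B offers 823.2, keeping 176.8.
Round 3 (country A proposes): country B can get 176.8 next round, worth 0.97 × 176.8 = 171.496 now, so country A offers 171.496, keeping 828.504.
Round 2 (country B proposes): country A can get 828.504 next round, worth 0.84 × 828.504 = 695.94336 now; country B offers that and keeps 304.05664.
Round 1 (country A proposes): country B can get 304.05664 next round, worth 0.97 × 304.05664 = 294.9349408 now; country A offers that and keeps 705.0650592.

705.07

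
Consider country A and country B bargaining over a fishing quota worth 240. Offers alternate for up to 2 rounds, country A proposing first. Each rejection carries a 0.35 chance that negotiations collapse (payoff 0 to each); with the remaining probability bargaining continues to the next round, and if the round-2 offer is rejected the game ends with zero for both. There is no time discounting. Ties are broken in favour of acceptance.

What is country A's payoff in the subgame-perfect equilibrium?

84

By backward induction:
Round 2 (country B proposes): country A will accept anything ≥ 0, so country B offers 0 and keeps 240.
Round 1 (country A proposes): rejecting gives country B an expected 0.65 × 240 = 156. Country A offers 156 and keeps 240 − 156 = 84.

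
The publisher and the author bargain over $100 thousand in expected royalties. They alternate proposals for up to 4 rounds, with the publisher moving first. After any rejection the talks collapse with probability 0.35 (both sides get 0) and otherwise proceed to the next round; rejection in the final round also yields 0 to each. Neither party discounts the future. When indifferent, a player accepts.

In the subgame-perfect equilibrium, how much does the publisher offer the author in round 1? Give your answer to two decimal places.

By backward induction:
Round 4 (the author proposes): the publisher will accept anything ≥ 0, so the author offers 0 and keeps 100.
Round 3 (the publisher proposes): rejecting gives the author an expected 0.65 × 100 = 65. The publisher offers 65 and keeps 100 − 65 = 35.
Round 2 (the author proposes): rejecting gives the publisher an expected 0.65 × 35 = 22.75, so the author offers 22.75, keeping 77.25.
Round 1 (the publisher proposes): rejecting gives the author an expected 0.65 × 77.25 = 50.2125, so the publisher offers 50.2125, keeping 49.7875.

50.21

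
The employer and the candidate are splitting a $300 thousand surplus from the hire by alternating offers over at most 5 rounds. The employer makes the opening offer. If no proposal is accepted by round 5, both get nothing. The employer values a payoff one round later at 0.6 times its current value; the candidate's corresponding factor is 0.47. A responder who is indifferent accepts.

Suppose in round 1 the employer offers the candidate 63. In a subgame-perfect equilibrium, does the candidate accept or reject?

Round 5 (the employer proposes): the candidate will accept anything ≥ 0, so the employer offers 0 and keeps 300.
Round 4 (the candidate proposes): the employer can get 300 next round, worth 0.6 × 300 = 180 now. The candidate offers 180 and keeps 300 − 180 = 120.
Round 3 (the employer proposes): the candidate can get 120 next round, worth 0.47 × 120 = 56.4 now. The employer offers 56.4 and keeps 300 − 56.4 = 243.6.
Round 2 (the candidate proposes): the employer can get 243.6 next round, worth 0.6 × 243.6 = 146.16 now. The candidate offers 146.16 and keeps 300 − 146.16 = 153.84.
So by rejecting in round 1, the candidate gets 153.84 next round, worth 0.47 × 153.84 = 72.3048 now.
Offer 63 < 72.3048, so the candidate rejects.

Reject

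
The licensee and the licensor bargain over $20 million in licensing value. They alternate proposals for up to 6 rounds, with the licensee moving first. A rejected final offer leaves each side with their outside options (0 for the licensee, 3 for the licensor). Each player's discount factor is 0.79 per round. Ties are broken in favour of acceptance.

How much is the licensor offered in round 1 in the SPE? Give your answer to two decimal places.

11.54

Work backward from the last round.
Round 6 (the licensor proposes): the licensee will accept anything ≥ 0, so the licensor offers 0 and keeps 20.
Round 5 (the licensee proposes): the licensor can get 20 next round, worth 0.79 × 20 = 15.8 now, so the licensee offers 15.8, keeping 4.2.
Round 4 (the licensor proposes): the licensee can get 4.2 next round, worth 0.79 × 4.2 = 3.318 now. The licensor offers 3.318 and keeps 20 − 3.318 = 16.682.
Round 3 (the licensee proposes): the licensor can get 16.682 next round, worth 0.79 × 16.682 = 13.17878 now; the licensee offers that and keeps 6.82122.
Round 2 (the licensor proposes): the licensee can get 6.82122 next round, worth 0.79 × 6.82122 = 5.3887638 now. The licensor offers 5.3887638 and keeps 20 − 5.3887638 = 14.6112362.
Round 1 (the licensee proposes): the licensor can get 14.6112362 next round, worth 0.79 × 14.6112362 = 11.542876598 now, so the licensee offers 11.542876598, keeping 8.457123402.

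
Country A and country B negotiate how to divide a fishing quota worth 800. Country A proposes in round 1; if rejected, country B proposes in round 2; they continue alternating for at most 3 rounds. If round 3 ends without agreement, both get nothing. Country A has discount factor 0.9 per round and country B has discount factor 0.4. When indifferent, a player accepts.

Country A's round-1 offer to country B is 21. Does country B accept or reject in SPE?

Round 3 (country A proposes): country B will accept anything ≥ 0, so country A offers 0 and keeps 800.
Round 2 (country B proposes): country A can get 800 next round, worth 0.9 × 800 = 720 now, so country B offers 720, keeping 80.
So by rejecting in round 1, country B gets 80 next round, worth 0.4 × 80 = 32 now.
Offer 21 < 32, so country B rejects.

Reject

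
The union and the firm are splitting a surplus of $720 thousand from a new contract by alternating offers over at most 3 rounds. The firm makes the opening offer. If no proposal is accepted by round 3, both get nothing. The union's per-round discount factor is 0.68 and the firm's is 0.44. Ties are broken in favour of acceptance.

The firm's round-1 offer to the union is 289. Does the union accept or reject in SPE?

Round 3 (the firm proposes): rejection yields 0 for the union; the firm offers 0 and keeps 720.
Round 2 (the union proposes): the firm can get 720 next round, worth 0.44 × 720 = 316.8 now, so the union offers 316.8, keeping 403.2.
So by rejecting in round 1, the union gets 403.2 next round, worth 0.68 × 403.2 = 274.176 now.
Offer 289 ≥ 274.176, so the union accepts.

Accept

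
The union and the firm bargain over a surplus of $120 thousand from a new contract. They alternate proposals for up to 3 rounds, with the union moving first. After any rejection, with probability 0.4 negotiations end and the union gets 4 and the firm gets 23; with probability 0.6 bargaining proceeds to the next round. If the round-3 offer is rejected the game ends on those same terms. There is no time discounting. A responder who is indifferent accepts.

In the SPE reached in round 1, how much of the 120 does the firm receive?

Round 3 (the union proposes): the firm gets 23 if talks fail, so the union offers 23 and keeps 97.
Round 2 (the firm proposes): rejecting gives the union an expected 0.6 × 97 + 0.4 × 4 = 59.8; the firm offers that and keeps 60.2.
Round 1 (the union proposes): rejecting gives the firm an expected 0.6 × 60.2 + 0.4 × 23 = 45.32. The union offers 45.32 and keeps 120 − 45.32 = 74.68.

45.32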